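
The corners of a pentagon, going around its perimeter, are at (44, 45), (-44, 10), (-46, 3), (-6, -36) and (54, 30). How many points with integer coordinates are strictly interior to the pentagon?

3642

The shoelace formula gives twice the area as |(44·10 − (-44)·45) + ((-44)·3 − (-46)·10) + ((-46)·(-36) − (-6)·3) + ((-6)·30 − 54·(-36)) + (54·45 − 44·30)| = 7296, so the area is 3648.
Summing gcd(|Δx|,|Δy|) over the edges gives the boundary count: gcd(88,35) + gcd(2,7) + gcd(40,39) + gcd(60,66) + gcd(10,15) = 1+1+1+6+5 = 14.
Pick's theorem gives I = A − B/2 + 1 = 3648 − 14/2 + 1 = 3642.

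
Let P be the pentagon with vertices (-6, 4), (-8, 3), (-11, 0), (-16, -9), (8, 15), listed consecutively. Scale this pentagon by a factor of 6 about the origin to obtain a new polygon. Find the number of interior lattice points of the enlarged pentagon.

Using the shoelace formula, 2A = |[(-6)·3 − (-8)·4] + [(-8)·0 − (-11)·3] + [(-11)·(-9) − (-16)·0] + [(-16)·15 − 8·(-9)] + [8·4 − (-6)·15]| = 100, so the area is 50.
The number of boundary lattice points is Σ gcd(|Δx|,|Δy|) = gcd(2,1) + gcd(3,3) + gcd(5,9) + gcd(24,24) + gcd(14,11) = 1+3+1+24+1 = 30.
Scaling by 6 multiplies the area by 6² = 36 (so the new area is 1800) and multiplies the boundary lattice-point count by 6, giving 180.
By Pick's theorem, the interior count of the dilated polygon is 1800 − 180/2 + 1 = 1711.

1711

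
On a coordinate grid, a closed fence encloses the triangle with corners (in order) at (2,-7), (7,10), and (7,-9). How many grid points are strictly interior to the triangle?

38

By the shoelace formula, twice the signed area is |[2·10 − 7·(-7)] + [7·(-9) − 7·10] + [7·(-7) − 2·(-9)]| = 95, so the area is 47.5.
The number of boundary lattice points is Σ gcd(|Δx|,|Δy|) = gcd(5,17) + gcd(0,19) + gcd(5,2) = 1+19+1 = 21.
By Pick's theorem A = I + B/2 − 1, so I = 47.5 − 21/2 + 1 = 38.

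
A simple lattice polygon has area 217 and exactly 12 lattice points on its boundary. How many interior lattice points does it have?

From Pick's theorem, I = A − B/2 + 1 = 217 − 12/2 + 1 = 212.

212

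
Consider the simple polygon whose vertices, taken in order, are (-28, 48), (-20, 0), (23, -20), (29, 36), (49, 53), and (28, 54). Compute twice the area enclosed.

Using the shoelace formula, 2A = |((-28)·0 − (-20)·48) + ((-20)·(-20) − 23·0) + (23·36 − 29·(-20)) + (29·53 − 49·36) + (49·54 − 28·53) + (28·48 − (-28)·54)| = 6559, so the area is 6559/2.

6559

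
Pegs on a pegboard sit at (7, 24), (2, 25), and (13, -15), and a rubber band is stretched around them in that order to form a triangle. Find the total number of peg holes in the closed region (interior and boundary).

98

The shoelace formula gives twice the area as |(7·25 − 2·24) + (2·(-15) − 13·25) + (13·24 − 7·(-15))| = 189, so the area is 189/2.
Summing gcd(|Δx|,|Δy|) over the edges gives the boundary count: gcd(5,1) + gcd(11,40) + gcd(6,39) = 1+1+3 = 5.
Pick's theorem gives I = A − B/2 + 1 = 189/2 − 5/2 + 1 = 93, so the closed region contains I + B = 93 + 5 = 98 lattice points.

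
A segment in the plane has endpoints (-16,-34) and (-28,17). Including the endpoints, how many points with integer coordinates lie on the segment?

The number of lattice points on a segment between lattice points is gcd(|Δx|,|Δy|) + 1 = gcd(12,51) + 1 = 3 + 1 = 4.

4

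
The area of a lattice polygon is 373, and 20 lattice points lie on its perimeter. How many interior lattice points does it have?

364

From Pick's theorem, I = A − B/2 + 1 = 373 − 20/2 + 1 = 364.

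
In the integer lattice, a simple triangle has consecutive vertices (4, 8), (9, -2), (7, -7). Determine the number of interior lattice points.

19

Using the shoelace formula, 2A = |(4·(-2) − 9·8) + (9·(-7) − 7·(-2)) + (7·8 − 4·(-7))| = 45, so the area is 22.5.
Along each edge there are gcd(|Δx|,|Δy|)+1 lattice points, so counting each shared vertex once the boundary has gcd(5,10) + gcd(2,5) + gcd(3,15) = 5+1+3 = 9.
By Pick's theorem A = I + B/2 − 1, so I = 22.5 − 9/2 + 1 = 19.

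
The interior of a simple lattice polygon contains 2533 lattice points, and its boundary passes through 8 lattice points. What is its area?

2536

By Pick's theorem, A = I + B/2 − 1 = 2533 + 8/2 − 1 = 2536.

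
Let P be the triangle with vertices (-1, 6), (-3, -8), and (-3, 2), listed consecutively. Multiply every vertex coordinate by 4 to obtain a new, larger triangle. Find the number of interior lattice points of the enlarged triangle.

133

Using the shoelace formula, 2A = |[(-1)·(-8) − (-3)·6] + [(-3)·2 − (-3)·(-8)] + [(-3)·6 − (-1)·2]| = 20, so the area is 10.
Summing gcd(|Δx|,|Δy|) over the edges gives the boundary count: gcd(2,14) + gcd(0,10) + gcd(2,4) = 2+10+2 = 14.
Scaling by 4 multiplies the area by 4² = 16 (so the new area is 160) and multiplies the boundary lattice-point count by 4, giving 56.
By Pick's theorem, the interior count of the dilated polygon is 160 − 56/2 + 1 = 133.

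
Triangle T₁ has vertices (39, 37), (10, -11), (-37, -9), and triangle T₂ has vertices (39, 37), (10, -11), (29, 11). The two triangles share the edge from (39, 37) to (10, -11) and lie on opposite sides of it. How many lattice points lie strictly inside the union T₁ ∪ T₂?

1292

The union is the simple quadrilateral with vertices (39, 37), (-37, -9), (10, -11), (29, 11) in order.
By the shoelace formula, twice the signed area is |[39·(-9) − (-37)·37] + [(-37)·(-11) − 10·(-9)] + [10·11 − 29·(-11)] + [29·37 − 39·11]| = 2588, so the area is 1294.
Along each edge there are gcd(|Δx|,|Δy|)+1 lattice points, so counting each shared vertex once the boundary has gcd(76,46) + gcd(47,2) + gcd(19,22) + gcd(10,26) = 2+1+1+2 = 6.
By Pick's theorem I = A − B/2 + 1 = 1294 − 6/2 + 1 = 1292.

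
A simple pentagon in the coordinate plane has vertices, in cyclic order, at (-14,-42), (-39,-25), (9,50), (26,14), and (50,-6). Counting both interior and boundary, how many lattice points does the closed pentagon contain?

The shoelace formula gives twice the area as |[(-14)·(-25) − (-39)·(-42)] + [(-39)·50 − 9·(-25)] + [9·14 − 26·50] + [26·(-6) − 50·14] + [50·(-42) − (-14)·(-6)]| = 7227, so the area is 7227/2.
The number of boundary lattice points is Σ gcd(|Δx|,|Δy|) = gcd(25,17) + gcd(48,75) + gcd(17,36) + gcd(24,20) + gcd(64,36) = 1+3+1+4+4 = 13.
Pick's theorem gives I = A − B/2 + 1 = 7227/2 − 13/2 + 1 = 3608, so the closed region contains I + B = 3608 + 13 = 3621 lattice points.

3621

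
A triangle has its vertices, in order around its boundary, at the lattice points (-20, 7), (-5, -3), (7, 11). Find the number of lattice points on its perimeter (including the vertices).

8

The number of boundary lattice points is Σ gcd(|Δx|,|Δy|) = gcd(15,10) + gcd(12,14) + gcd(27,4) = 5+2+1 = 8.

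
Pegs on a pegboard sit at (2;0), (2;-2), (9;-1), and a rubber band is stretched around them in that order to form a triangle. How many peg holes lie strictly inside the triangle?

The shoelace formula gives twice the area as |(2·(-2) − 2·0) + (2·(-1) − 9·(-2)) + (9·0 − 2·(-1))| = 14, so the area is 7.
The number of boundary lattice points is Σ gcd(|Δx|,|Δy|) = gcd(0,2) + gcd(7,1) + gcd(7,1) = 2+1+1 = 4.
Pick's theorem gives I = A − B/2 + 1 = 7 − 4/2 + 1 = 6.

6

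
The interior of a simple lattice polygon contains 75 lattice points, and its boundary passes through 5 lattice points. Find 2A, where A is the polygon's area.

153

By Pick's theorem, A = I + B/2 − 1 = 75 + 5/2 − 1 = 153/2.
Hence 2A = 153.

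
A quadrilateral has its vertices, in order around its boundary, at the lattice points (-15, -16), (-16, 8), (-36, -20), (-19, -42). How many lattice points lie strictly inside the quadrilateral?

516

The shoelace formula gives twice the area as |((-15)·8 − (-16)·(-16)) + ((-16)·(-20) − (-36)·8) + ((-36)·(-42) − (-19)·(-20)) + ((-19)·(-16) − (-15)·(-42))| = 1038, so the area is 519.
Along each edge there are gcd(|Δx|,|Δy|)+1 lattice points, so counting each shared vertex once the boundary has gcd(1,24) + gcd(20,28) + gcd(17,22) + gcd(4,26) = 1+4+1+2 = 8.
By Pick's theorem A = I + B/2 − 1, so I = 519 − 8/2 + 1 = 516.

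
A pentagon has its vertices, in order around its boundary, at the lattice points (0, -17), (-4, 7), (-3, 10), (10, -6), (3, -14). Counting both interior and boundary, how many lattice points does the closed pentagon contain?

The shoelace formula gives twice the area as |[0·7 − (-4)·(-17)] + [(-4)·10 − (-3)·7] + [(-3)·(-6) − 10·10] + [10·(-14) − 3·(-6)] + [3·(-17) − 0·(-14)]| = 342, so the area is 171.
Summing gcd(|Δx|,|Δy|) over the edges gives the boundary count: gcd(4,24) + gcd(1,3) + gcd(13,16) + gcd(7,8) + gcd(3,3) = 4+1+1+1+3 = 10.
Pick's theorem gives I = A − B/2 + 1 = 171 − 10/2 + 1 = 167, so the closed region contains I + B = 167 + 10 = 177 lattice points.

177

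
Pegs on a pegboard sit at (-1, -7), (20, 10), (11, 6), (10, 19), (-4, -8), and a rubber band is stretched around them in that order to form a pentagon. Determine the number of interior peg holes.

Using the shoelace formula, 2A = |[(-1)·10 − 20·(-7)] + [20·6 − 11·10] + [11·19 − 10·6] + [10·(-8) − (-4)·19] + [(-4)·(-7) − (-1)·(-8)]| = 305, so the area is 152.5.
Summing gcd(|Δx|,|Δy|) over the edges gives the boundary count: gcd(21,17) + gcd(9,4) + gcd(1,13) + gcd(14,27) + gcd(3,1) = 1+1+1+1+1 = 5.
By Pick's theorem A = I + B/2 − 1, so I = 152.5 − 5/2 + 1 = 151.

151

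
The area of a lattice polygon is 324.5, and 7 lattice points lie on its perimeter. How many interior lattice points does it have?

From Pick's theorem, I = A − B/2 + 1 = 324.5 − 7/2 + 1 = 322.

322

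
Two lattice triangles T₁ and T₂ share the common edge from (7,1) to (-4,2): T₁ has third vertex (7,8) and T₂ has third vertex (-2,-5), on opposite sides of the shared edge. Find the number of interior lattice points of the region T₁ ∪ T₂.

71

The union is the simple quadrilateral with vertices (7,1), (7,8), (-4,2), (-2,-5) in order.
The shoelace formula gives twice the area as |(7·8 − 7·1) + (7·2 − (-4)·8) + ((-4)·(-5) − (-2)·2) + ((-2)·1 − 7·(-5))| = 152, so the area is 76.
Summing gcd(|Δx|,|Δy|) over the edges gives the boundary count: gcd(0,7) + gcd(11,6) + gcd(2,7) + gcd(9,6) = 7+1+1+3 = 12.
By Pick's theorem I = A − B/2 + 1 = 76 − 12/2 + 1 = 71.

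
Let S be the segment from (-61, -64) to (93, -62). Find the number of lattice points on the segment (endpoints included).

3

The number of lattice points on a segment between lattice points is gcd(|Δx|,|Δy|) + 1 = gcd(154,2) + 1 = 2 + 1 = 3.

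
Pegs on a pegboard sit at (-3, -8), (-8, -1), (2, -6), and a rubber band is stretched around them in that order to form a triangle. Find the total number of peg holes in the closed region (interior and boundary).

The shoelace formula gives twice the area as |((-3)·(-1) − (-8)·(-8)) + ((-8)·(-6) − 2·(-1)) + (2·(-8) − (-3)·(-6))| = 45, so the area is 22.5.
Along each edge there are gcd(|Δx|,|Δy|)+1 lattice points, so counting each shared vertex once the boundary has gcd(5,7) + gcd(10,5) + gcd(5,2) = 1+5+1 = 7.
Pick's theorem gives I = A − B/2 + 1 = 22.5 − 7/2 + 1 = 20, so the closed region contains I + B = 20 + 7 = 27 lattice points.

27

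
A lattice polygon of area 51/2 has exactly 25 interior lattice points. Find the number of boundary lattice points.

Pick's theorem gives A = I + B/2 − 1, so B = 2(A − I + 1) = 2(51/2 − 25 + 1) = 3.

3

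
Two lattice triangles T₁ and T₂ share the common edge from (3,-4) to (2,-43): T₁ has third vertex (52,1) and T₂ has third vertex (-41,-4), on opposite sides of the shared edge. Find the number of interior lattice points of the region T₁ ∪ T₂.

The union is the simple quadrilateral with vertices (3,-4), (52,1), (2,-43), (-41,-4) in order.
By the shoelace formula, twice the signed area is |[3·1 − 52·(-4)] + [52·(-43) − 2·1] + [2·(-4) − (-41)·(-43)] + [(-41)·(-4) − 3·(-4)]| = 3622, so the area is 1811.
The number of boundary lattice points is Σ gcd(|Δx|,|Δy|) = gcd(49,5) + gcd(50,44) + gcd(43,39) + gcd(44,0) = 1+2+1+44 = 48.
By Pick's theorem I = A − B/2 + 1 = 1811 − 48/2 + 1 = 1788.

1788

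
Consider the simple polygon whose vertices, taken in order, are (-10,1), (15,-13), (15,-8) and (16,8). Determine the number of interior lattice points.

264

Using the shoelace formula, 2A = |[(-10)·(-13) − 15·1] + [15·(-8) − 15·(-13)] + [15·8 − 16·(-8)] + [16·1 − (-10)·8]| = 534, so the area is 267.
Along each edge there are gcd(|Δx|,|Δy|)+1 lattice points, so counting each shared vertex once the boundary has gcd(25,14) + gcd(0,5) + gcd(1,16) + gcd(26,7) = 1+5+1+1 = 8.
By Pick's theorem A = I + B/2 − 1, so I = 267 − 8/2 + 1 = 264.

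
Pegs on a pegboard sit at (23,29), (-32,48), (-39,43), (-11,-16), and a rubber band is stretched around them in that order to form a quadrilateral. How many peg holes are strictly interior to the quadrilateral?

By the shoelace formula, twice the signed area is |(23·48 − (-32)·29) + ((-32)·43 − (-39)·48) + ((-39)·(-16) − (-11)·43) + ((-11)·29 − 23·(-16))| = 3674, so the area is 1837.
Along each edge there are gcd(|Δx|,|Δy|)+1 lattice points, so counting each shared vertex once the boundary has gcd(55,19) + gcd(7,5) + gcd(28,59) + gcd(34,45) = 1+1+1+1 = 4.
Pick's theorem gives I = A − B/2 + 1 = 1837 − 4/2 + 1 = 1836.

1836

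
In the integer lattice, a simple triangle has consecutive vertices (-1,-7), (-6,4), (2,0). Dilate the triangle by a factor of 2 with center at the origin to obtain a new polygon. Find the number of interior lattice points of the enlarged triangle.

131

Using the shoelace formula, 2A = |[(-1)·4 − (-6)·(-7)] + [(-6)·0 − 2·4] + [2·(-7) − (-1)·0]| = 68, so the area is 34.
The number of boundary lattice points is Σ gcd(|Δx|,|Δy|) = gcd(5,11) + gcd(8,4) + gcd(3,7) = 1+4+1 = 6.
Scaling by 2 multiplies the area by 2² = 4 (so the new area is 136) and multiplies the boundary lattice-point count by 2, giving 12.
By Pick's theorem, the interior count of the dilated polygon is 136 − 12/2 + 1 = 131.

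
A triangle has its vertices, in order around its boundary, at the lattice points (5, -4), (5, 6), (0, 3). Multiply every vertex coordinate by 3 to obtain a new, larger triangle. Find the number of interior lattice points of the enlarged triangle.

Using the shoelace formula, 2A = |[5·6 − 5·(-4)] + [5·3 − 0·6] + [0·(-4) − 5·3]| = 50, so the area is 25.
Along each edge there are gcd(|Δx|,|Δy|)+1 lattice points, so counting each shared vertex once the boundary has gcd(0,10) + gcd(5,3) + gcd(5,7) = 10+1+1 = 12.
Scaling by 3 multiplies the area by 3² = 9 (so the new area is 225) and multiplies the boundary lattice-point count by 3, giving 36.
By Pick's theorem, the interior count of the dilated polygon is 225 − 36/2 + 1 = 208.

208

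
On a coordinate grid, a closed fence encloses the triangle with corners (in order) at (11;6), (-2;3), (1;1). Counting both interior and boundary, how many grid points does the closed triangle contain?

The shoelace formula gives twice the area as |(11·3 − (-2)·6) + ((-2)·1 − 1·3) + (1·6 − 11·1)| = 35, so the area is 17.5.
Along each edge there are gcd(|Δx|,|Δy|)+1 lattice points, so counting each shared vertex once the boundary has gcd(13,3) + gcd(3,2) + gcd(10,5) = 1+1+5 = 7.
Pick's theorem gives I = A − B/2 + 1 = 17.5 − 7/2 + 1 = 15, so the closed region contains I + B = 15 + 7 = 22 lattice points.

22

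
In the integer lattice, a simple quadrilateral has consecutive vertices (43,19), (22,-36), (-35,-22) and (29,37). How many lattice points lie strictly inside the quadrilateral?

2702

By the shoelace formula, twice the signed area is |(43·(-36) − 22·19) + (22·(-22) − (-35)·(-36)) + ((-35)·37 − 29·(-22)) + (29·19 − 43·37)| = 5407, so the area is 5407/2.
The number of boundary lattice points is Σ gcd(|Δx|,|Δy|) = gcd(21,55) + gcd(57,14) + gcd(64,59) + gcd(14,18) = 1+1+1+2 = 5.
Pick's theorem gives I = A − B/2 + 1 = 5407/2 − 5/2 + 1 = 2702.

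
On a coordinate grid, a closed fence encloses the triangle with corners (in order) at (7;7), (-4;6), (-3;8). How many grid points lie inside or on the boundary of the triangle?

By the shoelace formula, twice the signed area is |(7·6 − (-4)·7) + ((-4)·8 − (-3)·6) + ((-3)·7 − 7·8)| = 21, so the area is 21/2.
Along each edge there are gcd(|Δx|,|Δy|)+1 lattice points, so counting each shared vertex once the boundary has gcd(11,1) + gcd(1,2) + gcd(10,1) = 1+1+1 = 3.
Pick's theorem gives I = A − B/2 + 1 = 21/2 − 3/2 + 1 = 10, so the closed region contains I + B = 10 + 3 = 13 lattice points.

13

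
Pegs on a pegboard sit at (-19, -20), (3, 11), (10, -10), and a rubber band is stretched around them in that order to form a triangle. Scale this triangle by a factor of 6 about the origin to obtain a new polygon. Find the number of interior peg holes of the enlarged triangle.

Using the shoelace formula, 2A = |[(-19)·11 − 3·(-20)] + [3·(-10) − 10·11] + [10·(-20) − (-19)·(-10)]| = 679, so the area is 679/2.
The number of boundary lattice points is Σ gcd(|Δx|,|Δy|) = gcd(22,31) + gcd(7,21) + gcd(29,10) = 1+7+1 = 9.
Scaling by 6 multiplies the area by 6² = 36 (so the new area is 12222) and multiplies the boundary lattice-point count by 6, giving 54.
By Pick's theorem, the interior count of the dilated polygon is 12222 − 54/2 + 1 = 12196.

12196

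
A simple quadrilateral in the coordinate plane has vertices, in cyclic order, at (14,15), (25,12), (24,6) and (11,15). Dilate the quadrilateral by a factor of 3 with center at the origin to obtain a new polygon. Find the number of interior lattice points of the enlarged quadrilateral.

The shoelace formula gives twice the area as |(14·12 − 25·15) + (25·6 − 24·12) + (24·15 − 11·6) + (11·15 − 14·15)| = 96, so the area is 48.
Summing gcd(|Δx|,|Δy|) over the edges gives the boundary count: gcd(11,3) + gcd(1,6) + gcd(13,9) + gcd(3,0) = 1+1+1+3 = 6.
Scaling by 3 multiplies the area by 3² = 9 (so the new area is 432) and multiplies the boundary lattice-point count by 3, giving 18.
By Pick's theorem, the interior count of the dilated polygon is 432 − 18/2 + 1 = 424.

424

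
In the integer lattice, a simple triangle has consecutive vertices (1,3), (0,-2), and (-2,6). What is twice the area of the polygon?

18

The shoelace formula gives twice the area as |(1·(-2) − 0·3) + (0·6 − (-2)·(-2)) + ((-2)·3 − 1·6)| = 18, so the area is 9.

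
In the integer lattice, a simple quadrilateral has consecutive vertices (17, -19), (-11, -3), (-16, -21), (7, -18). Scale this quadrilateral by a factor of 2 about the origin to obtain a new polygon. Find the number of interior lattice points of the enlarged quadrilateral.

By the shoelace formula, twice the signed area is |(17·(-3) − (-11)·(-19)) + ((-11)·(-21) − (-16)·(-3)) + ((-16)·(-18) − 7·(-21)) + (7·(-19) − 17·(-18))| = 531, so the area is 265.5.
Summing gcd(|Δx|,|Δy|) over the edges gives the boundary count: gcd(28,16) + gcd(5,18) + gcd(23,3) + gcd(10,1) = 4+1+1+1 = 7.
Scaling by 2 multiplies the area by 2² = 4 (so the new area is 1062) and multiplies the boundary lattice-point count by 2, giving 14.
By Pick's theorem, the interior count of the dilated polygon is 1062 − 14/2 + 1 = 1056.

1056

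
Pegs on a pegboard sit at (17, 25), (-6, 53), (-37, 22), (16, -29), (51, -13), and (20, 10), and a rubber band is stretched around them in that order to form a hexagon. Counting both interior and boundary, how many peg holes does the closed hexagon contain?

3006

The shoelace formula gives twice the area as |(17·53 − (-6)·25) + ((-6)·22 − (-37)·53) + ((-37)·(-29) − 16·22) + (16·(-13) − 51·(-29)) + (51·10 − 20·(-13)) + (20·25 − 17·10)| = 5972, so the area is 2986.
Along each edge there are gcd(|Δx|,|Δy|)+1 lattice points, so counting each shared vertex once the boundary has gcd(23,28) + gcd(31,31) + gcd(53,51) + gcd(35,16) + gcd(31,23) + gcd(3,15) = 1+31+1+1+1+3 = 38.
Pick's theorem gives I = A − B/2 + 1 = 2986 − 38/2 + 1 = 2968, so the closed region contains I + B = 2968 + 38 = 3006 lattice points.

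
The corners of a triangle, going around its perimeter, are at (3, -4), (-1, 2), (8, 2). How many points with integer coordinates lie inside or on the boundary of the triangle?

By the shoelace formula, twice the signed area is |(3·2 − (-1)·(-4)) + ((-1)·2 − 8·2) + (8·(-4) − 3·2)| = 54, so the area is 27.
Summing gcd(|Δx|,|Δy|) over the edges gives the boundary count: gcd(4,6) + gcd(9,0) + gcd(5,6) = 2+9+1 = 12.
Pick's theorem gives I = A − B/2 + 1 = 27 − 12/2 + 1 = 22, so the closed region contains I + B = 22 + 12 = 34 lattice points.

34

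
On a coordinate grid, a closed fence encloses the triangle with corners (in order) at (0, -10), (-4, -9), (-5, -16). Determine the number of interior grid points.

14

Using the shoelace formula, 2A = |(0·(-9) − (-4)·(-10)) + ((-4)·(-16) − (-5)·(-9)) + ((-5)·(-10) − 0·(-16))| = 29, so the area is 29/2.
Along each edge there are gcd(|Δx|,|Δy|)+1 lattice points, so counting each shared vertex once the boundary has gcd(4,1) + gcd(1,7) + gcd(5,6) = 1+1+1 = 3.
By Pick's theorem A = I + B/2 − 1, so I = 29/2 − 3/2 + 1 = 14.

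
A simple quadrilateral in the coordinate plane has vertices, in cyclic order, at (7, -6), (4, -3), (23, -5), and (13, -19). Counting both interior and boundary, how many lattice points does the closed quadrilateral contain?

By the shoelace formula, twice the signed area is |(7·(-3) − 4·(-6)) + (4·(-5) − 23·(-3)) + (23·(-19) − 13·(-5)) + (13·(-6) − 7·(-19))| = 265, so the area is 132.5.
Along each edge there are gcd(|Δx|,|Δy|)+1 lattice points, so counting each shared vertex once the boundary has gcd(3,3) + gcd(19,2) + gcd(10,14) + gcd(6,13) = 3+1+2+1 = 7.
Pick's theorem gives I = A − B/2 + 1 = 132.5 − 7/2 + 1 = 130, so the closed region contains I + B = 130 + 7 = 137 lattice points.

137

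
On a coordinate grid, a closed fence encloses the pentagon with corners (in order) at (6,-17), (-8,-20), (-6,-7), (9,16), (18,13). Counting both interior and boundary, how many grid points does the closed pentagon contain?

By the shoelace formula, twice the signed area is |(6·(-20) − (-8)·(-17)) + ((-8)·(-7) − (-6)·(-20)) + ((-6)·16 − 9·(-7)) + (9·13 − 18·16) + (18·(-17) − 6·13)| = 908, so the area is 454.
Summing gcd(|Δx|,|Δy|) over the edges gives the boundary count: gcd(14,3) + gcd(2,13) + gcd(15,23) + gcd(9,3) + gcd(12,30) = 1+1+1+3+6 = 12.
Pick's theorem gives I = A − B/2 + 1 = 454 − 12/2 + 1 = 449, so the closed region contains I + B = 449 + 12 = 461 lattice points.

461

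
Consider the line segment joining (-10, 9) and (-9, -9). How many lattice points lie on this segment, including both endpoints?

The number of lattice points on a segment between lattice points is gcd(|Δx|,|Δy|) + 1 = gcd(1,18) + 1 = 1 + 1 = 2.

2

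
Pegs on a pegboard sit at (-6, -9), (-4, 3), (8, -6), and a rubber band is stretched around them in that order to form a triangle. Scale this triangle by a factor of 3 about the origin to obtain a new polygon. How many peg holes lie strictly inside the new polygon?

721

The shoelace formula gives twice the area as |((-6)·3 − (-4)·(-9)) + ((-4)·(-6) − 8·3) + (8·(-9) − (-6)·(-6))| = 162, so the area is 81.
The number of boundary lattice points is Σ gcd(|Δx|,|Δy|) = gcd(2,12) + gcd(12,9) + gcd(14,3) = 2+3+1 = 6.
Scaling by 3 multiplies the area by 3² = 9 (so the new area is 729) and multiplies the boundary lattice-point count by 3, giving 18.
By Pick's theorem, the interior count of the dilated polygon is 729 − 18/2 + 1 = 721.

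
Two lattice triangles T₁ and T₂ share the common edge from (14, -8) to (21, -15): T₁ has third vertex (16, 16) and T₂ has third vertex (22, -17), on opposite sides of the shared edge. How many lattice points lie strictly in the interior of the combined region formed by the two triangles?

93

The union is the simple quadrilateral with vertices (14, -8), (16, 16), (21, -15), (22, -17) in order.
By the shoelace formula, twice the signed area is |(14·16 − 16·(-8)) + (16·(-15) − 21·16) + (21·(-17) − 22·(-15)) + (22·(-8) − 14·(-17))| = 189, so the area is 189/2.
Along each edge there are gcd(|Δx|,|Δy|)+1 lattice points, so counting each shared vertex once the boundary has gcd(2,24) + gcd(5,31) + gcd(1,2) + gcd(8,9) = 2+1+1+1 = 5.
By Pick's theorem I = A − B/2 + 1 = 189/2 − 5/2 + 1 = 93.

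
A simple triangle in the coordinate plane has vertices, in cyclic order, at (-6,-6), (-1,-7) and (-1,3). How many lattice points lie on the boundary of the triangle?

Summing gcd(|Δx|,|Δy|) over the edges gives the boundary count: gcd(5,1) + gcd(0,10) + gcd(5,9) = 1+10+1 = 12.

12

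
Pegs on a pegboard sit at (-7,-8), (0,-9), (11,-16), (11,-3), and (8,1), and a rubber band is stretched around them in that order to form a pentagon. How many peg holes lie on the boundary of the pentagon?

19

The number of boundary lattice points is Σ gcd(|Δx|,|Δy|) = gcd(7,1) + gcd(11,7) + gcd(0,13) + gcd(3,4) + gcd(15,9) = 1+1+13+1+3 = 19.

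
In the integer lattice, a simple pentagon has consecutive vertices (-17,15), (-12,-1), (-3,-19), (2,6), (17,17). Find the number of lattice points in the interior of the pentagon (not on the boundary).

451

The shoelace formula gives twice the area as |((-17)·(-1) − (-12)·15) + ((-12)·(-19) − (-3)·(-1)) + ((-3)·6 − 2·(-19)) + (2·17 − 17·6) + (17·15 − (-17)·17)| = 918, so the area is 459.
The number of boundary lattice points is Σ gcd(|Δx|,|Δy|) = gcd(5,16) + gcd(9,18) + gcd(5,25) + gcd(15,11) + gcd(34,2) = 1+9+5+1+2 = 18.
Pick's theorem gives I = A − B/2 + 1 = 459 − 18/2 + 1 = 451.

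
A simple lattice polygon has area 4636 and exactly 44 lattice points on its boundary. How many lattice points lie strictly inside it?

From Pick's theorem, I = A − B/2 + 1 = 4636 − 44/2 + 1 = 4615.

4615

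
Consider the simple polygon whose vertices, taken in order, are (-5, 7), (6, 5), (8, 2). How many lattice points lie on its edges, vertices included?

3

Summing gcd(|Δx|,|Δy|) over the edges gives the boundary count: gcd(11,2) + gcd(2,3) + gcd(13,5) = 1+1+1 = 3.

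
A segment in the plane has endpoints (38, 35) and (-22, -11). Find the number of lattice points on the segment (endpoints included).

3

The number of lattice points on a segment between lattice points is gcd(|Δx|,|Δy|) + 1 = gcd(60,46) + 1 = 2 + 1 = 3.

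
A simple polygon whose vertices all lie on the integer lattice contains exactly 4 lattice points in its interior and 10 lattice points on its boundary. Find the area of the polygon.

8

By Pick's theorem, A = I + B/2 − 1 = 4 + 10/2 − 1 = 8.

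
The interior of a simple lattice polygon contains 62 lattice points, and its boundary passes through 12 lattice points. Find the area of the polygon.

67

Pick's theorem states A = I + B/2 − 1, so A = 62 + 12/2 − 1 = 67.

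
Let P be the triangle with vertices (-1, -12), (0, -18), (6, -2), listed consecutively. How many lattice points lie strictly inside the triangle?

The shoelace formula gives twice the area as |[(-1)·(-18) − 0·(-12)] + [0·(-2) − 6·(-18)] + [6·(-12) − (-1)·(-2)]| = 52, so the area is 26.
The number of boundary lattice points is Σ gcd(|Δx|,|Δy|) = gcd(1,6) + gcd(6,16) + gcd(7,10) = 1+2+1 = 4.
By Pick's theorem A = I + B/2 − 1, so I = 26 − 4/2 + 1 = 25.

25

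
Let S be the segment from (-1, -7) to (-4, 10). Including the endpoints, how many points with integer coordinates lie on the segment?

The number of lattice points on a segment between lattice points is gcd(|Δx|,|Δy|) + 1 = gcd(3,17) + 1 = 1 + 1 = 2.

2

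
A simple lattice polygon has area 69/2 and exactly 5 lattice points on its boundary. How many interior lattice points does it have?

33

From Pick's theorem, I = A − B/2 + 1 = 69/2 − 5/2 + 1 = 33.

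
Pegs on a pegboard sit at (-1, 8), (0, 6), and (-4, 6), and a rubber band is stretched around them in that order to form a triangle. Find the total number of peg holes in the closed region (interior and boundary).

8

The shoelace formula gives twice the area as |((-1)·6 − 0·8) + (0·6 − (-4)·6) + ((-4)·8 − (-1)·6)| = 8, so the area is 4.
Summing gcd(|Δx|,|Δy|) over the edges gives the boundary count: gcd(1,2) + gcd(4,0) + gcd(3,2) = 1+4+1 = 6.
Pick's theorem gives I = A − B/2 + 1 = 4 − 6/2 + 1 = 2, so the closed region contains I + B = 2 + 6 = 8 lattice points.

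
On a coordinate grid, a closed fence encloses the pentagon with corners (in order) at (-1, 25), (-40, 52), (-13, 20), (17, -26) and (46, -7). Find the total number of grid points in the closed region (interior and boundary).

Using the shoelace formula, 2A = |((-1)·52 − (-40)·25) + ((-40)·20 − (-13)·52) + ((-13)·(-26) − 17·20) + (17·(-7) − 46·(-26)) + (46·25 − (-1)·(-7))| = 3042, so the area is 1521.
The number of boundary lattice points is Σ gcd(|Δx|,|Δy|) = gcd(39,27) + gcd(27,32) + gcd(30,46) + gcd(29,19) + gcd(47,32) = 3+1+2+1+1 = 8.
Pick's theorem gives I = A − B/2 + 1 = 1521 − 8/2 + 1 = 1518, so the closed region contains I + B = 1518 + 8 = 1526 lattice points.

1526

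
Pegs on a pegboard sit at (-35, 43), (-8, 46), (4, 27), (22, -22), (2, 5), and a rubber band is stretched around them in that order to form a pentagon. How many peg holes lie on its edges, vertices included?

7

The number of boundary lattice points is Σ gcd(|Δx|,|Δy|) = gcd(27,3) + gcd(12,19) + gcd(18,49) + gcd(20,27) + gcd(37,38) = 3+1+1+1+1 = 7.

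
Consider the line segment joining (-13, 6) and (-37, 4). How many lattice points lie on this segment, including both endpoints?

3

The number of lattice points on a segment between lattice points is gcd(|Δx|,|Δy|) + 1 = gcd(24,2) + 1 = 2 + 1 = 3.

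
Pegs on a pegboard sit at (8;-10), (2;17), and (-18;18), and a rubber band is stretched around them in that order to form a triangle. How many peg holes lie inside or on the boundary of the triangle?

271

Using the shoelace formula, 2A = |(8·17 − 2·(-10)) + (2·18 − (-18)·17) + ((-18)·(-10) − 8·18)| = 534, so the area is 267.
Along each edge there are gcd(|Δx|,|Δy|)+1 lattice points, so counting each shared vertex once the boundary has gcd(6,27) + gcd(20,1) + gcd(26,28) = 3+1+2 = 6.
Pick's theorem gives I = A − B/2 + 1 = 267 − 6/2 + 1 = 265, so the closed region contains I + B = 265 + 6 = 271 lattice points.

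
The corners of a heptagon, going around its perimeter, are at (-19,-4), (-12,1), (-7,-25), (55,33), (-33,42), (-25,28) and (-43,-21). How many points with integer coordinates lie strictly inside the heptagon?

3202

Using the shoelace formula, 2A = |[(-19)·1 − (-12)·(-4)] + [(-12)·(-25) − (-7)·1] + [(-7)·33 − 55·(-25)] + [55·42 − (-33)·33] + [(-33)·28 − (-25)·42] + [(-25)·(-21) − (-43)·28] + [(-43)·(-4) − (-19)·(-21)]| = 6411, so the area is 6411/2.
Along each edge there are gcd(|Δx|,|Δy|)+1 lattice points, so counting each shared vertex once the boundary has gcd(7,5) + gcd(5,26) + gcd(62,58) + gcd(88,9) + gcd(8,14) + gcd(18,49) + gcd(24,17) = 1+1+2+1+2+1+1 = 9.
By Pick's theorem A = I + B/2 − 1, so I = 6411/2 − 9/2 + 1 = 3202.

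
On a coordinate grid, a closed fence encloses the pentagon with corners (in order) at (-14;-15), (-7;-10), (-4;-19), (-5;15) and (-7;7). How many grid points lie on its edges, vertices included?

Summing gcd(|Δx|,|Δy|) over the edges gives the boundary count: gcd(7,5) + gcd(3,9) + gcd(1,34) + gcd(2,8) + gcd(7,22) = 1+3+1+2+1 = 8.

8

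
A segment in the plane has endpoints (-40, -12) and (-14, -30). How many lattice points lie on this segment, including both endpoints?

The number of lattice points on a segment between lattice points is gcd(|Δx|,|Δy|) + 1 = gcd(26,18) + 1 = 2 + 1 = 3.

3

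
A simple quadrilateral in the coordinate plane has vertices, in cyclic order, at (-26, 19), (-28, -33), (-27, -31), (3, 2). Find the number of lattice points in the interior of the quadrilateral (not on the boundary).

By the shoelace formula, twice the signed area is |[(-26)·(-33) − (-28)·19] + [(-28)·(-31) − (-27)·(-33)] + [(-27)·2 − 3·(-31)] + [3·19 − (-26)·2]| = 1515, so the area is 1515/2.
The number of boundary lattice points is Σ gcd(|Δx|,|Δy|) = gcd(2,52) + gcd(1,2) + gcd(30,33) + gcd(29,17) = 2+1+3+1 = 7.
Pick's theorem gives I = A − B/2 + 1 = 1515/2 − 7/2 + 1 = 755.

755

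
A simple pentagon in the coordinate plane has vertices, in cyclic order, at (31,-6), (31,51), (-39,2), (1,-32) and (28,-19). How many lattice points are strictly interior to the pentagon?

3148

Using the shoelace formula, 2A = |(31·51 − 31·(-6)) + (31·2 − (-39)·51) + ((-39)·(-32) − 1·2) + (1·(-19) − 28·(-32)) + (28·(-6) − 31·(-19))| = 6362, so the area is 3181.
Summing gcd(|Δx|,|Δy|) over the edges gives the boundary count: gcd(0,57) + gcd(70,49) + gcd(40,34) + gcd(27,13) + gcd(3,13) = 57+7+2+1+1 = 68.
By Pick's theorem A = I + B/2 − 1, so I = 3181 − 68/2 + 1 = 3148.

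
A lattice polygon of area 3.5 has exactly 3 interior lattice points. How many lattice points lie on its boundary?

3

Pick's theorem gives A = I + B/2 − 1, so B = 2(A − I + 1) = 2(3.5 − 3 + 1) = 3.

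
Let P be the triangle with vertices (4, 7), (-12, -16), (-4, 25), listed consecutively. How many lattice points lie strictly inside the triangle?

By the shoelace formula, twice the signed area is |(4·(-16) − (-12)·7) + ((-12)·25 − (-4)·(-16)) + ((-4)·7 − 4·25)| = 472, so the area is 236.
Along each edge there are gcd(|Δx|,|Δy|)+1 lattice points, so counting each shared vertex once the boundary has gcd(16,23) + gcd(8,41) + gcd(8,18) = 1+1+2 = 4.
Pick's theorem gives I = A − B/2 + 1 = 236 − 4/2 + 1 = 235.

235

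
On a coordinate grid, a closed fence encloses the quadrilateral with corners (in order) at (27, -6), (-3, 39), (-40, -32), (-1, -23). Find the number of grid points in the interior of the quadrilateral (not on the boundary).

By the shoelace formula, twice the signed area is |(27·39 − (-3)·(-6)) + ((-3)·(-32) − (-40)·39) + ((-40)·(-23) − (-1)·(-32)) + ((-1)·(-6) − 27·(-23))| = 4206, so the area is 2103.
Along each edge there are gcd(|Δx|,|Δy|)+1 lattice points, so counting each shared vertex once the boundary has gcd(30,45) + gcd(37,71) + gcd(39,9) + gcd(28,17) = 15+1+3+1 = 20.
By Pick's theorem A = I + B/2 − 1, so I = 2103 − 20/2 + 1 = 2094.

2094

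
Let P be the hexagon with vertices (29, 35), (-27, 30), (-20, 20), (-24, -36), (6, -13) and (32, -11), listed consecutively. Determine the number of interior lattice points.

Using the shoelace formula, 2A = |[29·30 − (-27)·35] + [(-27)·20 − (-20)·30] + [(-20)·(-36) − (-24)·20] + [(-24)·(-13) − 6·(-36)] + [6·(-11) − 32·(-13)] + [32·35 − 29·(-11)]| = 5392, so the area is 2696.
Summing gcd(|Δx|,|Δy|) over the edges gives the boundary count: gcd(56,5) + gcd(7,10) + gcd(4,56) + gcd(30,23) + gcd(26,2) + gcd(3,46) = 1+1+4+1+2+1 = 10.
By Pick's theorem A = I + B/2 − 1, so I = 2696 − 10/2 + 1 = 2692.

2692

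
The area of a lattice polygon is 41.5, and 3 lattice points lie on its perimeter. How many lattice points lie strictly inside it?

Pick's theorem A = I + B/2 − 1 rearranges to I = A − B/2 + 1 = 41.5 − 3/2 + 1 = 41.

41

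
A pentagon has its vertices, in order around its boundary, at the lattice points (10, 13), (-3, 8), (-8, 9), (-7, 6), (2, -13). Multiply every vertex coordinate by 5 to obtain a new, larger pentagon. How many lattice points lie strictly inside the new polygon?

5061

Using the shoelace formula, 2A = |[10·8 − (-3)·13] + [(-3)·9 − (-8)·8] + [(-8)·6 − (-7)·9] + [(-7)·(-13) − 2·6] + [2·13 − 10·(-13)]| = 406, so the area is 203.
Along each edge there are gcd(|Δx|,|Δy|)+1 lattice points, so counting each shared vertex once the boundary has gcd(13,5) + gcd(5,1) + gcd(1,3) + gcd(9,19) + gcd(8,26) = 1+1+1+1+2 = 6.
Scaling by 5 multiplies the area by 5² = 25 (so the new area is 5075) and multiplies the boundary lattice-point count by 5, giving 30.
By Pick's theorem, the interior count of the dilated polygon is 5075 − 30/2 + 1 = 5061.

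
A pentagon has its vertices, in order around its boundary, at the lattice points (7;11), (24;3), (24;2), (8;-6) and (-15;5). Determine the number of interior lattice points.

333

Using the shoelace formula, 2A = |[7·3 − 24·11] + [24·2 − 24·3] + [24·(-6) − 8·2] + [8·5 − (-15)·(-6)] + [(-15)·11 − 7·5]| = 677, so the area is 338.5.
Along each edge there are gcd(|Δx|,|Δy|)+1 lattice points, so counting each shared vertex once the boundary has gcd(17,8) + gcd(0,1) + gcd(16,8) + gcd(23,11) + gcd(22,6) = 1+1+8+1+2 = 13.
Pick's theorem gives I = A − B/2 + 1 = 338.5 − 13/2 + 1 = 333.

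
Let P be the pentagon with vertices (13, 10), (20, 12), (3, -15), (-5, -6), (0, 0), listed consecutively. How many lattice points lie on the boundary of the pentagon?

5

Summing gcd(|Δx|,|Δy|) over the edges gives the boundary count: gcd(7,2) + gcd(17,27) + gcd(8,9) + gcd(5,6) + gcd(13,10) = 1+1+1+1+1 = 5.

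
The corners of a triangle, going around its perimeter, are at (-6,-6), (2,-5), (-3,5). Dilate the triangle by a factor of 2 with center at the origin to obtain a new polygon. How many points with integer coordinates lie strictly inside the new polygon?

164

By the shoelace formula, twice the signed area is |[(-6)·(-5) − 2·(-6)] + [2·5 − (-3)·(-5)] + [(-3)·(-6) − (-6)·5]| = 85, so the area is 42.5.
The number of boundary lattice points is Σ gcd(|Δx|,|Δy|) = gcd(8,1) + gcd(5,10) + gcd(3,11) = 1+5+1 = 7.
Scaling by 2 multiplies the area by 2² = 4 (so the new area is 170) and multiplies the boundary lattice-point count by 2, giving 14.
By Pick's theorem, the interior count of the dilated polygon is 170 − 14/2 + 1 = 164.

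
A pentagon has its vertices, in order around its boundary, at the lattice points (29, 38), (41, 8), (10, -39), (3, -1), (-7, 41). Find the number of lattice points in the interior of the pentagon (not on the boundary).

2113

Using the shoelace formula, 2A = |(29·8 − 41·38) + (41·(-39) − 10·8) + (10·(-1) − 3·(-39)) + (3·41 − (-7)·(-1)) + ((-7)·38 − 29·41)| = 4237, so the area is 2118.5.
Along each edge there are gcd(|Δx|,|Δy|)+1 lattice points, so counting each shared vertex once the boundary has gcd(12,30) + gcd(31,47) + gcd(7,38) + gcd(10,42) + gcd(36,3) = 6+1+1+2+3 = 13.
By Pick's theorem A = I + B/2 − 1, so I = 2118.5 − 13/2 + 1 = 2113.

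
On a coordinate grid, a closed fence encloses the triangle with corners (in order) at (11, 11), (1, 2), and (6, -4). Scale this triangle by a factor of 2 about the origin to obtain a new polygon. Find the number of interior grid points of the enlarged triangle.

204

The shoelace formula gives twice the area as |(11·2 − 1·11) + (1·(-4) − 6·2) + (6·11 − 11·(-4))| = 105, so the area is 52.5.
The number of boundary lattice points is Σ gcd(|Δx|,|Δy|) = gcd(10,9) + gcd(5,6) + gcd(5,15) = 1+1+5 = 7.
Scaling by 2 multiplies the area by 2² = 4 (so the new area is 210) and multiplies the boundary lattice-point count by 2, giving 14.
By Pick's theorem, the interior count of the dilated polygon is 210 − 14/2 + 1 = 204.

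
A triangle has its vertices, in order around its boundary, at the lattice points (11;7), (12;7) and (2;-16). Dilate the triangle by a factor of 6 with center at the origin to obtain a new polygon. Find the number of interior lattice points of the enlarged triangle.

Using the shoelace formula, 2A = |(11·7 − 12·7) + (12·(-16) − 2·7) + (2·7 − 11·(-16))| = 23, so the area is 23/2.
Summing gcd(|Δx|,|Δy|) over the edges gives the boundary count: gcd(1,0) + gcd(10,23) + gcd(9,23) = 1+1+1 = 3.
Scaling by 6 multiplies the area by 6² = 36 (so the new area is 414) and multiplies the boundary lattice-point count by 6, giving 18.
By Pick's theorem, the interior count of the dilated polygon is 414 − 18/2 + 1 = 406.

406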